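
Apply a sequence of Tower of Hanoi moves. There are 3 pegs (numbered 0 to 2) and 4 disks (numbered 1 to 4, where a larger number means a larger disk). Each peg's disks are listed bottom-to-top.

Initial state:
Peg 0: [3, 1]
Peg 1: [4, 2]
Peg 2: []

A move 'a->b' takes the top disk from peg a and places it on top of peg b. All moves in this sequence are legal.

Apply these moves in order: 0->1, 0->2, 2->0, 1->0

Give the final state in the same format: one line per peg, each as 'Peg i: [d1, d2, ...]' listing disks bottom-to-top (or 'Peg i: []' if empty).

Answer: Peg 0: [3, 1]
Peg 1: [4, 2]
Peg 2: []

Derivation:
After move 1 (0->1):
Peg 0: [3]
Peg 1: [4, 2, 1]
Peg 2: []

After move 2 (0->2):
Peg 0: []
Peg 1: [4, 2, 1]
Peg 2: [3]

After move 3 (2->0):
Peg 0: [3]
Peg 1: [4, 2, 1]
Peg 2: []

After move 4 (1->0):
Peg 0: [3, 1]
Peg 1: [4, 2]
Peg 2: []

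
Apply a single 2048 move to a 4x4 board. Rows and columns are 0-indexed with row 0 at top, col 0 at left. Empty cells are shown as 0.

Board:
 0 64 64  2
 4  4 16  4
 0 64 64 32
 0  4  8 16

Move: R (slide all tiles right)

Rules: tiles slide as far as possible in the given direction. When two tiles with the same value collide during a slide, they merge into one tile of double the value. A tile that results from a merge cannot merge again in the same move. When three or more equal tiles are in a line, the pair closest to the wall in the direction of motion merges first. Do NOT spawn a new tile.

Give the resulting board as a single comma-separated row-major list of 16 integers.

Slide right:
row 0: [0, 64, 64, 2] -> [0, 0, 128, 2]
row 1: [4, 4, 16, 4] -> [0, 8, 16, 4]
row 2: [0, 64, 64, 32] -> [0, 0, 128, 32]
row 3: [0, 4, 8, 16] -> [0, 4, 8, 16]

Answer: 0, 0, 128, 2, 0, 8, 16, 4, 0, 0, 128, 32, 0, 4, 8, 16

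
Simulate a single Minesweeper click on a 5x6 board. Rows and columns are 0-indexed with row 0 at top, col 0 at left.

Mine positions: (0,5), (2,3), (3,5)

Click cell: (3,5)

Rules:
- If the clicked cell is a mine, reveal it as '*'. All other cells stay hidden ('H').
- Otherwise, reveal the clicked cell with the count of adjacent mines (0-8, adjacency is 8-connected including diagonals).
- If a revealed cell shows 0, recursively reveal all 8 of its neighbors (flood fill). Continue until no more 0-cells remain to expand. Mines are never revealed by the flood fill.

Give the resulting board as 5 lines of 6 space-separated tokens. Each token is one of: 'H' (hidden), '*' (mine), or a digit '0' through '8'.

H H H H H H
H H H H H H
H H H H H H
H H H H H *
H H H H H H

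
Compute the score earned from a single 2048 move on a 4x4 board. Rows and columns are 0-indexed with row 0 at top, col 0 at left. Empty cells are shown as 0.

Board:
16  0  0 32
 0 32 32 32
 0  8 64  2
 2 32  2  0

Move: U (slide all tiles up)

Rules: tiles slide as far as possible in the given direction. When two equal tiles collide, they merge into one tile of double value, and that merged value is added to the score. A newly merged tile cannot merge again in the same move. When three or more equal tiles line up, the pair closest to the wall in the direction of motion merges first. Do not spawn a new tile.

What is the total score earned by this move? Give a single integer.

Answer: 64

Derivation:
Slide up:
col 0: [16, 0, 0, 2] -> [16, 2, 0, 0]  score +0 (running 0)
col 1: [0, 32, 8, 32] -> [32, 8, 32, 0]  score +0 (running 0)
col 2: [0, 32, 64, 2] -> [32, 64, 2, 0]  score +0 (running 0)
col 3: [32, 32, 2, 0] -> [64, 2, 0, 0]  score +64 (running 64)
Board after move:
16 32 32 64
 2  8 64  2
 0 32  2  0
 0  0  0  0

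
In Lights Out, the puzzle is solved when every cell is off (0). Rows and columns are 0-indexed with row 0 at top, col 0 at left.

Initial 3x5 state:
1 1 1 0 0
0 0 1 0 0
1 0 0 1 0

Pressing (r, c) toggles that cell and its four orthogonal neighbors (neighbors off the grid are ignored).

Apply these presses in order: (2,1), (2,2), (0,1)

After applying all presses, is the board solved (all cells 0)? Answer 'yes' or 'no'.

After press 1 at (2,1):
1 1 1 0 0
0 1 1 0 0
0 1 1 1 0

After press 2 at (2,2):
1 1 1 0 0
0 1 0 0 0
0 0 0 0 0

After press 3 at (0,1):
0 0 0 0 0
0 0 0 0 0
0 0 0 0 0

Lights still on: 0

Answer: yes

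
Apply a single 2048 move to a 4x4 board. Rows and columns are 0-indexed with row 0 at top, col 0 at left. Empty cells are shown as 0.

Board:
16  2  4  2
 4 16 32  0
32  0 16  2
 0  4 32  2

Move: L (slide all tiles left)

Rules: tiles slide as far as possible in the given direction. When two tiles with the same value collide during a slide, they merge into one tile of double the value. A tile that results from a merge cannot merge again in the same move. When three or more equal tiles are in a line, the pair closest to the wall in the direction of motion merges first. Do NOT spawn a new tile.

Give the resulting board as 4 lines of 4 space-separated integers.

Slide left:
row 0: [16, 2, 4, 2] -> [16, 2, 4, 2]
row 1: [4, 16, 32, 0] -> [4, 16, 32, 0]
row 2: [32, 0, 16, 2] -> [32, 16, 2, 0]
row 3: [0, 4, 32, 2] -> [4, 32, 2, 0]

Answer: 16  2  4  2
 4 16 32  0
32 16  2  0
 4 32  2  0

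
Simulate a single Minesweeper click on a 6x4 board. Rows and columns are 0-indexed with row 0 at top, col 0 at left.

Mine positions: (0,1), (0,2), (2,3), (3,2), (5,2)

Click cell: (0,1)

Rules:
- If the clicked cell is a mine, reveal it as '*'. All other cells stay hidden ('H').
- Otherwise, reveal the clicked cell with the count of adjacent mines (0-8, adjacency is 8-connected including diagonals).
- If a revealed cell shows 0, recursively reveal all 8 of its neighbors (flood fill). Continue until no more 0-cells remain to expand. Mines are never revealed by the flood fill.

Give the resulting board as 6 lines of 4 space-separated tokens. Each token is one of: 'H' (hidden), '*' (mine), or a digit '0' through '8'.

H * H H
H H H H
H H H H
H H H H
H H H H
H H H H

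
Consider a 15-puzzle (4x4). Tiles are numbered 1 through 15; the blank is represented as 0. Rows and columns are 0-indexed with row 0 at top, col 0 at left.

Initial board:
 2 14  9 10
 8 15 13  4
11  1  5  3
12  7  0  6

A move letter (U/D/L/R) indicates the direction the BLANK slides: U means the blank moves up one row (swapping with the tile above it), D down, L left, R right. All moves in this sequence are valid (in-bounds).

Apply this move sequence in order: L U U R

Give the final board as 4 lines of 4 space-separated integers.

After move 1 (L):
 2 14  9 10
 8 15 13  4
11  1  5  3
12  0  7  6

After move 2 (U):
 2 14  9 10
 8 15 13  4
11  0  5  3
12  1  7  6

After move 3 (U):
 2 14  9 10
 8  0 13  4
11 15  5  3
12  1  7  6

After move 4 (R):
 2 14  9 10
 8 13  0  4
11 15  5  3
12  1  7  6

Answer:  2 14  9 10
 8 13  0  4
11 15  5  3
12  1  7  6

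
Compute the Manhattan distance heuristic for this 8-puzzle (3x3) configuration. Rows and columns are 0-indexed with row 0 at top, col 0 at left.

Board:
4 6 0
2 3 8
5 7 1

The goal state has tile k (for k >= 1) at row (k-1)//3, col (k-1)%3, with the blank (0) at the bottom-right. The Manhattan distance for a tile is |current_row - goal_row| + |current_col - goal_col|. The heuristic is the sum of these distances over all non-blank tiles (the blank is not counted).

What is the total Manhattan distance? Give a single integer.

Tile 4: (0,0)->(1,0) = 1
Tile 6: (0,1)->(1,2) = 2
Tile 2: (1,0)->(0,1) = 2
Tile 3: (1,1)->(0,2) = 2
Tile 8: (1,2)->(2,1) = 2
Tile 5: (2,0)->(1,1) = 2
Tile 7: (2,1)->(2,0) = 1
Tile 1: (2,2)->(0,0) = 4
Sum: 1 + 2 + 2 + 2 + 2 + 2 + 1 + 4 = 16

Answer: 16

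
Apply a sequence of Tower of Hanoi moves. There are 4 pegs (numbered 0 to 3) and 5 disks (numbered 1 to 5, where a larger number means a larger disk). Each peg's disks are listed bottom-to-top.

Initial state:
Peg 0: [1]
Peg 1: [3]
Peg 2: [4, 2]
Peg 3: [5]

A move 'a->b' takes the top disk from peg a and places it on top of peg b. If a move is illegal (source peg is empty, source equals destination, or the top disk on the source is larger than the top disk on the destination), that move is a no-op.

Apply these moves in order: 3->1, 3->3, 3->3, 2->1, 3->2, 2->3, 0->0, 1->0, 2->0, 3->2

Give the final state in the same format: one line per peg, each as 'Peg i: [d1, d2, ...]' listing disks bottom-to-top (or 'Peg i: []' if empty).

Answer: Peg 0: [1]
Peg 1: [3, 2]
Peg 2: [4]
Peg 3: [5]

Derivation:
After move 1 (3->1):
Peg 0: [1]
Peg 1: [3]
Peg 2: [4, 2]
Peg 3: [5]

After move 2 (3->3):
Peg 0: [1]
Peg 1: [3]
Peg 2: [4, 2]
Peg 3: [5]

After move 3 (3->3):
Peg 0: [1]
Peg 1: [3]
Peg 2: [4, 2]
Peg 3: [5]

After move 4 (2->1):
Peg 0: [1]
Peg 1: [3, 2]
Peg 2: [4]
Peg 3: [5]

After move 5 (3->2):
Peg 0: [1]
Peg 1: [3, 2]
Peg 2: [4]
Peg 3: [5]

After move 6 (2->3):
Peg 0: [1]
Peg 1: [3, 2]
Peg 2: []
Peg 3: [5, 4]

After move 7 (0->0):
Peg 0: [1]
Peg 1: [3, 2]
Peg 2: []
Peg 3: [5, 4]

After move 8 (1->0):
Peg 0: [1]
Peg 1: [3, 2]
Peg 2: []
Peg 3: [5, 4]

After move 9 (2->0):
Peg 0: [1]
Peg 1: [3, 2]
Peg 2: []
Peg 3: [5, 4]

After move 10 (3->2):
Peg 0: [1]
Peg 1: [3, 2]
Peg 2: [4]
Peg 3: [5]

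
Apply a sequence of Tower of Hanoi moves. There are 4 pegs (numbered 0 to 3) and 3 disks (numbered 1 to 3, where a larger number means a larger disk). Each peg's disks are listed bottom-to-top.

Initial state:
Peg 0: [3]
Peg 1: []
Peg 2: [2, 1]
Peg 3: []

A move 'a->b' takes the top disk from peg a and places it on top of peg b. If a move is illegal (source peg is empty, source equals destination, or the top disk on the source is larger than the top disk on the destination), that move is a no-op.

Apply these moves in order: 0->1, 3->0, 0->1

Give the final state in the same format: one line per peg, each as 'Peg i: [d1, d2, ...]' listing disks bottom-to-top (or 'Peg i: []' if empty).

Answer: Peg 0: []
Peg 1: [3]
Peg 2: [2, 1]
Peg 3: []

Derivation:
After move 1 (0->1):
Peg 0: []
Peg 1: [3]
Peg 2: [2, 1]
Peg 3: []

After move 2 (3->0):
Peg 0: []
Peg 1: [3]
Peg 2: [2, 1]
Peg 3: []

After move 3 (0->1):
Peg 0: []
Peg 1: [3]
Peg 2: [2, 1]
Peg 3: []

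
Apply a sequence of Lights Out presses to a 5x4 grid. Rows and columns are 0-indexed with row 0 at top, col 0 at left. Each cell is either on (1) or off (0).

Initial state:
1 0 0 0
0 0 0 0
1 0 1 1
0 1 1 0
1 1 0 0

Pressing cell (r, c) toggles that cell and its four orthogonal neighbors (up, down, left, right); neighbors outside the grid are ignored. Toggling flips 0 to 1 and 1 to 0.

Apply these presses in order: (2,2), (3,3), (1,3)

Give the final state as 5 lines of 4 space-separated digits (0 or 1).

After press 1 at (2,2):
1 0 0 0
0 0 1 0
1 1 0 0
0 1 0 0
1 1 0 0

After press 2 at (3,3):
1 0 0 0
0 0 1 0
1 1 0 1
0 1 1 1
1 1 0 1

After press 3 at (1,3):
1 0 0 1
0 0 0 1
1 1 0 0
0 1 1 1
1 1 0 1

Answer: 1 0 0 1
0 0 0 1
1 1 0 0
0 1 1 1
1 1 0 1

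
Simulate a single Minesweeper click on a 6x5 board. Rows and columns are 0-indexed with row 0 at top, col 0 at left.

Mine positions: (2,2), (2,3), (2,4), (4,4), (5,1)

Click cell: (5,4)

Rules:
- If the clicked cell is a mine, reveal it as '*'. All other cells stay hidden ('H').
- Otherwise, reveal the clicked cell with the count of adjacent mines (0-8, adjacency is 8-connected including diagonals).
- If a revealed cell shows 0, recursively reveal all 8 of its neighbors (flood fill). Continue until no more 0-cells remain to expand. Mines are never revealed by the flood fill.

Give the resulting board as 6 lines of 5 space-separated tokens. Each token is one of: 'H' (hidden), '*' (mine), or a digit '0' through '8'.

H H H H H
H H H H H
H H H H H
H H H H H
H H H H H
H H H H 1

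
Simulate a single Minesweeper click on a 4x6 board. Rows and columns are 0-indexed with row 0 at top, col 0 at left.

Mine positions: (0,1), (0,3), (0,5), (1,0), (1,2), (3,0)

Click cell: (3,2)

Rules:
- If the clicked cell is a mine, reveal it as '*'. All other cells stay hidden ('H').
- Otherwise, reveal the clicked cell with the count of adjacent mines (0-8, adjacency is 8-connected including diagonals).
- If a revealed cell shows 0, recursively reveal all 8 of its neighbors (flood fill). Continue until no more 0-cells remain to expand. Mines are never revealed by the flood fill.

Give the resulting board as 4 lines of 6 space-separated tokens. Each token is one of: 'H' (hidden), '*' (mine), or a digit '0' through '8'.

H H H H H H
H H H 2 2 1
H 3 1 1 0 0
H 1 0 0 0 0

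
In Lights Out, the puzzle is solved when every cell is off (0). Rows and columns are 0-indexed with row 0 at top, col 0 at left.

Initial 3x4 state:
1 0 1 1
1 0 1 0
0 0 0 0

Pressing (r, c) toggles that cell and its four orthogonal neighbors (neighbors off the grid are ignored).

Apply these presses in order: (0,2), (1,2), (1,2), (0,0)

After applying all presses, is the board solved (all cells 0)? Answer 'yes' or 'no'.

Answer: yes

Derivation:
After press 1 at (0,2):
1 1 0 0
1 0 0 0
0 0 0 0

After press 2 at (1,2):
1 1 1 0
1 1 1 1
0 0 1 0

After press 3 at (1,2):
1 1 0 0
1 0 0 0
0 0 0 0

After press 4 at (0,0):
0 0 0 0
0 0 0 0
0 0 0 0

Lights still on: 0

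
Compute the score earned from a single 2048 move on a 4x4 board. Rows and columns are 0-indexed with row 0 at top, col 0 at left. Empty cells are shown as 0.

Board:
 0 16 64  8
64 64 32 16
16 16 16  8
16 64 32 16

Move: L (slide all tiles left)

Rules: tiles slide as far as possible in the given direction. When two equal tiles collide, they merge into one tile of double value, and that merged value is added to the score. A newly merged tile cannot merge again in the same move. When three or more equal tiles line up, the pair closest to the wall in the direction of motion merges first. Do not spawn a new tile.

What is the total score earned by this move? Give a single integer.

Slide left:
row 0: [0, 16, 64, 8] -> [16, 64, 8, 0]  score +0 (running 0)
row 1: [64, 64, 32, 16] -> [128, 32, 16, 0]  score +128 (running 128)
row 2: [16, 16, 16, 8] -> [32, 16, 8, 0]  score +32 (running 160)
row 3: [16, 64, 32, 16] -> [16, 64, 32, 16]  score +0 (running 160)
Board after move:
 16  64   8   0
128  32  16   0
 32  16   8   0
 16  64  32  16

Answer: 160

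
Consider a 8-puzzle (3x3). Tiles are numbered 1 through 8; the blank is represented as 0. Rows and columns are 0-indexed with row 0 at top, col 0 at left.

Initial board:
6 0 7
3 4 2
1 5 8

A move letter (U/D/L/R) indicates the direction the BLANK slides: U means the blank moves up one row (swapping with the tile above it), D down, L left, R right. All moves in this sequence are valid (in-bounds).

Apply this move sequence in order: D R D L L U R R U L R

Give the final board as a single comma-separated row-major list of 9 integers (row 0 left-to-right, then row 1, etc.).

After move 1 (D):
6 4 7
3 0 2
1 5 8

After move 2 (R):
6 4 7
3 2 0
1 5 8

After move 3 (D):
6 4 7
3 2 8
1 5 0

After move 4 (L):
6 4 7
3 2 8
1 0 5

After move 5 (L):
6 4 7
3 2 8
0 1 5

After move 6 (U):
6 4 7
0 2 8
3 1 5

After move 7 (R):
6 4 7
2 0 8
3 1 5

After move 8 (R):
6 4 7
2 8 0
3 1 5

After move 9 (U):
6 4 0
2 8 7
3 1 5

After move 10 (L):
6 0 4
2 8 7
3 1 5

After move 11 (R):
6 4 0
2 8 7
3 1 5

Answer: 6, 4, 0, 2, 8, 7, 3, 1, 5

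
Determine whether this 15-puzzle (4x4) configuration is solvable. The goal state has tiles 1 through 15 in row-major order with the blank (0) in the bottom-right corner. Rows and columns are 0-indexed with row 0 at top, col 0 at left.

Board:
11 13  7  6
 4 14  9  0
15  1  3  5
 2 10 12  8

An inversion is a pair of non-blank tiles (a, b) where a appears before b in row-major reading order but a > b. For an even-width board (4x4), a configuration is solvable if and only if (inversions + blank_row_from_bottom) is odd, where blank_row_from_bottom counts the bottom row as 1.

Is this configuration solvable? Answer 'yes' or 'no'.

Answer: no

Derivation:
Inversions: 59
Blank is in row 1 (0-indexed from top), which is row 3 counting from the bottom (bottom = 1).
59 + 3 = 62, which is even, so the puzzle is not solvable.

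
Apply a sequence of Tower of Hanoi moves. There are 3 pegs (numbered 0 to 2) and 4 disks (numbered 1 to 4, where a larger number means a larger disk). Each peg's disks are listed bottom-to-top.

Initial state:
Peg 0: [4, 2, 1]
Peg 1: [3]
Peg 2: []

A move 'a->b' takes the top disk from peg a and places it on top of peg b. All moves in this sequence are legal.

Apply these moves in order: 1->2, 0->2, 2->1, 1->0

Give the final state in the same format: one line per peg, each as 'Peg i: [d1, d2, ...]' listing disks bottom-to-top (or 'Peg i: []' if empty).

After move 1 (1->2):
Peg 0: [4, 2, 1]
Peg 1: []
Peg 2: [3]

After move 2 (0->2):
Peg 0: [4, 2]
Peg 1: []
Peg 2: [3, 1]

After move 3 (2->1):
Peg 0: [4, 2]
Peg 1: [1]
Peg 2: [3]

After move 4 (1->0):
Peg 0: [4, 2, 1]
Peg 1: []
Peg 2: [3]

Answer: Peg 0: [4, 2, 1]
Peg 1: []
Peg 2: [3]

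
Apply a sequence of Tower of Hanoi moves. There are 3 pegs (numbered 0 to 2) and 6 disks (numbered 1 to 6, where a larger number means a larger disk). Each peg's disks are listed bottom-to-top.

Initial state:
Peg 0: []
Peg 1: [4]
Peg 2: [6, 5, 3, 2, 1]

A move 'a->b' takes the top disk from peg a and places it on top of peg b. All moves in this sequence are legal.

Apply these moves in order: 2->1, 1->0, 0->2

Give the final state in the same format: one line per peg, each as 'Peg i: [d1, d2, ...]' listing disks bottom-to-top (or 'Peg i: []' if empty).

After move 1 (2->1):
Peg 0: []
Peg 1: [4, 1]
Peg 2: [6, 5, 3, 2]

After move 2 (1->0):
Peg 0: [1]
Peg 1: [4]
Peg 2: [6, 5, 3, 2]

After move 3 (0->2):
Peg 0: []
Peg 1: [4]
Peg 2: [6, 5, 3, 2, 1]

Answer: Peg 0: []
Peg 1: [4]
Peg 2: [6, 5, 3, 2, 1]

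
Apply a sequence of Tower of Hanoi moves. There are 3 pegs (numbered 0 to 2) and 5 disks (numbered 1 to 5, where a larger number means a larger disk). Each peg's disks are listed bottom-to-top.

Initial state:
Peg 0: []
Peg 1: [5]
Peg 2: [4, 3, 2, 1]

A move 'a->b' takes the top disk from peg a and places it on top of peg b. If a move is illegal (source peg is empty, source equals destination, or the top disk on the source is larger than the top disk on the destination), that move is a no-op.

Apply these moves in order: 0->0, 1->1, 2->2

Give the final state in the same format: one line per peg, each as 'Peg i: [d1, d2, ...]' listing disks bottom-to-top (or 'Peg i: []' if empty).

Answer: Peg 0: []
Peg 1: [5]
Peg 2: [4, 3, 2, 1]

Derivation:
After move 1 (0->0):
Peg 0: []
Peg 1: [5]
Peg 2: [4, 3, 2, 1]

After move 2 (1->1):
Peg 0: []
Peg 1: [5]
Peg 2: [4, 3, 2, 1]

After move 3 (2->2):
Peg 0: []
Peg 1: [5]
Peg 2: [4, 3, 2, 1]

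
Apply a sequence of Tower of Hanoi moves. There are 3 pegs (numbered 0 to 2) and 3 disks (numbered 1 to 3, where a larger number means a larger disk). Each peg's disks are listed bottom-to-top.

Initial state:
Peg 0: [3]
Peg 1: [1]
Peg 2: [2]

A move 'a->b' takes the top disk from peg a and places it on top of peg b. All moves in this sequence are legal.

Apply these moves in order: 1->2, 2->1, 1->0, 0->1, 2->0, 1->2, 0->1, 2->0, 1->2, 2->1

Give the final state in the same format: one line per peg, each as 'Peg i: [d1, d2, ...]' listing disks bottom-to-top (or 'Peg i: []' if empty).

Answer: Peg 0: [3, 1]
Peg 1: [2]
Peg 2: []

Derivation:
After move 1 (1->2):
Peg 0: [3]
Peg 1: []
Peg 2: [2, 1]

After move 2 (2->1):
Peg 0: [3]
Peg 1: [1]
Peg 2: [2]

After move 3 (1->0):
Peg 0: [3, 1]
Peg 1: []
Peg 2: [2]

After move 4 (0->1):
Peg 0: [3]
Peg 1: [1]
Peg 2: [2]

After move 5 (2->0):
Peg 0: [3, 2]
Peg 1: [1]
Peg 2: []

After move 6 (1->2):
Peg 0: [3, 2]
Peg 1: []
Peg 2: [1]

After move 7 (0->1):
Peg 0: [3]
Peg 1: [2]
Peg 2: [1]

After move 8 (2->0):
Peg 0: [3, 1]
Peg 1: [2]
Peg 2: []

After move 9 (1->2):
Peg 0: [3, 1]
Peg 1: []
Peg 2: [2]

After move 10 (2->1):
Peg 0: [3, 1]
Peg 1: [2]
Peg 2: []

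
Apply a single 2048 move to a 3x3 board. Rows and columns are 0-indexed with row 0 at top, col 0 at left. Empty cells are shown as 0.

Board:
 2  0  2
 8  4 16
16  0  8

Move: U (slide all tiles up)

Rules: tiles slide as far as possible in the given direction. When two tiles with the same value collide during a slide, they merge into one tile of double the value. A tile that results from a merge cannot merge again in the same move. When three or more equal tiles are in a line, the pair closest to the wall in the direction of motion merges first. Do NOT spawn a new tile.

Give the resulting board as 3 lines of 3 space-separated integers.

Answer:  2  4  2
 8  0 16
16  0  8

Derivation:
Slide up:
col 0: [2, 8, 16] -> [2, 8, 16]
col 1: [0, 4, 0] -> [4, 0, 0]
col 2: [2, 16, 8] -> [2, 16, 8]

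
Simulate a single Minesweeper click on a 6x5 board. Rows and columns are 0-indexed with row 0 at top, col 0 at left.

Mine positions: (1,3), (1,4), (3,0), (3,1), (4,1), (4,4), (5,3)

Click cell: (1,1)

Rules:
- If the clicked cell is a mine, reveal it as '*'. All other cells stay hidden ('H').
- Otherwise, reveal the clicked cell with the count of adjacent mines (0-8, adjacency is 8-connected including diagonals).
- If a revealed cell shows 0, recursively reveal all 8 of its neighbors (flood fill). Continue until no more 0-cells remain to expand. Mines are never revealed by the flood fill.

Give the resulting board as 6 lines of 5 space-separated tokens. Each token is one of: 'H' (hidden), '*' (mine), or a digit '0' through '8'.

0 0 1 H H
0 0 1 H H
2 2 2 H H
H H H H H
H H H H H
H H H H H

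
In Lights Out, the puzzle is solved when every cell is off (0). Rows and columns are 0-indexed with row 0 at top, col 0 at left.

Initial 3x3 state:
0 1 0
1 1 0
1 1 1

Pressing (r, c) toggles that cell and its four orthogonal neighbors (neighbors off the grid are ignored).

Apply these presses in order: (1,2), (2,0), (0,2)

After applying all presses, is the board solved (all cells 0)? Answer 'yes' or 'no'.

After press 1 at (1,2):
0 1 1
1 0 1
1 1 0

After press 2 at (2,0):
0 1 1
0 0 1
0 0 0

After press 3 at (0,2):
0 0 0
0 0 0
0 0 0

Lights still on: 0

Answer: yes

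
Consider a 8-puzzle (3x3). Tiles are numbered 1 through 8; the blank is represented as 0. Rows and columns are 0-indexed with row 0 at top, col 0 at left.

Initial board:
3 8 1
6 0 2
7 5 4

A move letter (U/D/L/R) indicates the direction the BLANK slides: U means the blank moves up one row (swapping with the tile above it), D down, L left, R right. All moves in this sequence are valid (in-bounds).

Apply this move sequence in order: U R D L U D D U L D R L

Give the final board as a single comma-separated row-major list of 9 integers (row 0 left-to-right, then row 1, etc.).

After move 1 (U):
3 0 1
6 8 2
7 5 4

After move 2 (R):
3 1 0
6 8 2
7 5 4

After move 3 (D):
3 1 2
6 8 0
7 5 4

After move 4 (L):
3 1 2
6 0 8
7 5 4

After move 5 (U):
3 0 2
6 1 8
7 5 4

After move 6 (D):
3 1 2
6 0 8
7 5 4

After move 7 (D):
3 1 2
6 5 8
7 0 4

After move 8 (U):
3 1 2
6 0 8
7 5 4

After move 9 (L):
3 1 2
0 6 8
7 5 4

After move 10 (D):
3 1 2
7 6 8
0 5 4

After move 11 (R):
3 1 2
7 6 8
5 0 4

After move 12 (L):
3 1 2
7 6 8
0 5 4

Answer: 3, 1, 2, 7, 6, 8, 0, 5, 4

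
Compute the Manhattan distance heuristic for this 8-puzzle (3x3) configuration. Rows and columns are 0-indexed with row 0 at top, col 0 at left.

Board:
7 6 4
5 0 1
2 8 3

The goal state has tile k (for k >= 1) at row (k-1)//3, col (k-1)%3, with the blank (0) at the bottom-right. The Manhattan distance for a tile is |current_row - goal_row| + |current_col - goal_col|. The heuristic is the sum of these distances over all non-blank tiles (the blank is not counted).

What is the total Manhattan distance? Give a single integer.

Tile 7: (0,0)->(2,0) = 2
Tile 6: (0,1)->(1,2) = 2
Tile 4: (0,2)->(1,0) = 3
Tile 5: (1,0)->(1,1) = 1
Tile 1: (1,2)->(0,0) = 3
Tile 2: (2,0)->(0,1) = 3
Tile 8: (2,1)->(2,1) = 0
Tile 3: (2,2)->(0,2) = 2
Sum: 2 + 2 + 3 + 1 + 3 + 3 + 0 + 2 = 16

Answer: 16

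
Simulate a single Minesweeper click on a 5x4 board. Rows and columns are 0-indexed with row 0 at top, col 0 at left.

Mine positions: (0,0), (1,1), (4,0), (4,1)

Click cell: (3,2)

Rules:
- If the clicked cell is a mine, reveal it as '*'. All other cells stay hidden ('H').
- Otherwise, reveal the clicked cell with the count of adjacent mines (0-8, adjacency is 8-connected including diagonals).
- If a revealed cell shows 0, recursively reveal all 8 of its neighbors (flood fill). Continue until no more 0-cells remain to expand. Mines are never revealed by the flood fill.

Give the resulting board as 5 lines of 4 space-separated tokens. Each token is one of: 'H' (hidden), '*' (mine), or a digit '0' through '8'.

H H H H
H H H H
H H H H
H H 1 H
H H H H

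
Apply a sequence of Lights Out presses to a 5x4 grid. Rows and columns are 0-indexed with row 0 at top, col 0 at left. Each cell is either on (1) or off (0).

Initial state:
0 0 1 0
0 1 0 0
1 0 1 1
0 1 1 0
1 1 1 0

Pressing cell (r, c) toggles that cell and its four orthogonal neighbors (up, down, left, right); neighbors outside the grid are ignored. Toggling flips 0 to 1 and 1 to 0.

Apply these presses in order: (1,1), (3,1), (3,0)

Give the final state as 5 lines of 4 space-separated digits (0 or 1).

Answer: 0 1 1 0
1 0 1 0
0 0 1 1
0 1 0 0
0 0 1 0

Derivation:
After press 1 at (1,1):
0 1 1 0
1 0 1 0
1 1 1 1
0 1 1 0
1 1 1 0

After press 2 at (3,1):
0 1 1 0
1 0 1 0
1 0 1 1
1 0 0 0
1 0 1 0

After press 3 at (3,0):
0 1 1 0
1 0 1 0
0 0 1 1
0 1 0 0
0 0 1 0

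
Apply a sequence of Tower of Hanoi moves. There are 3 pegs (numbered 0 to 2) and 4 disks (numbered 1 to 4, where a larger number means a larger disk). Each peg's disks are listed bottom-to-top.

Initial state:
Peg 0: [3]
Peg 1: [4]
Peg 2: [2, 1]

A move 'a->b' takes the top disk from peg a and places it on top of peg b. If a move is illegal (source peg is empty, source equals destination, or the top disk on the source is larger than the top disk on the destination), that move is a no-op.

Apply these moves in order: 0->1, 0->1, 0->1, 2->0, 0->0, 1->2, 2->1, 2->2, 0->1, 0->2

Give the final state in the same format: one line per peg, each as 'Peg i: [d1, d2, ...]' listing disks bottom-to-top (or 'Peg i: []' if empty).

Answer: Peg 0: []
Peg 1: [4, 3, 2, 1]
Peg 2: []

Derivation:
After move 1 (0->1):
Peg 0: []
Peg 1: [4, 3]
Peg 2: [2, 1]

After move 2 (0->1):
Peg 0: []
Peg 1: [4, 3]
Peg 2: [2, 1]

After move 3 (0->1):
Peg 0: []
Peg 1: [4, 3]
Peg 2: [2, 1]

After move 4 (2->0):
Peg 0: [1]
Peg 1: [4, 3]
Peg 2: [2]

After move 5 (0->0):
Peg 0: [1]
Peg 1: [4, 3]
Peg 2: [2]

After move 6 (1->2):
Peg 0: [1]
Peg 1: [4, 3]
Peg 2: [2]

After move 7 (2->1):
Peg 0: [1]
Peg 1: [4, 3, 2]
Peg 2: []

After move 8 (2->2):
Peg 0: [1]
Peg 1: [4, 3, 2]
Peg 2: []

After move 9 (0->1):
Peg 0: []
Peg 1: [4, 3, 2, 1]
Peg 2: []

After move 10 (0->2):
Peg 0: []
Peg 1: [4, 3, 2, 1]
Peg 2: []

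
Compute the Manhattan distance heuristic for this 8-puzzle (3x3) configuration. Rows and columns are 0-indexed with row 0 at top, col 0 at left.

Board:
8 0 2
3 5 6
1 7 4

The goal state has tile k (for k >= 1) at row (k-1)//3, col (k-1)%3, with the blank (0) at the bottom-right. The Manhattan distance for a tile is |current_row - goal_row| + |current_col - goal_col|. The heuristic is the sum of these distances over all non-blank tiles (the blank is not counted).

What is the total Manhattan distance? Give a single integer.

Tile 8: (0,0)->(2,1) = 3
Tile 2: (0,2)->(0,1) = 1
Tile 3: (1,0)->(0,2) = 3
Tile 5: (1,1)->(1,1) = 0
Tile 6: (1,2)->(1,2) = 0
Tile 1: (2,0)->(0,0) = 2
Tile 7: (2,1)->(2,0) = 1
Tile 4: (2,2)->(1,0) = 3
Sum: 3 + 1 + 3 + 0 + 0 + 2 + 1 + 3 = 13

Answer: 13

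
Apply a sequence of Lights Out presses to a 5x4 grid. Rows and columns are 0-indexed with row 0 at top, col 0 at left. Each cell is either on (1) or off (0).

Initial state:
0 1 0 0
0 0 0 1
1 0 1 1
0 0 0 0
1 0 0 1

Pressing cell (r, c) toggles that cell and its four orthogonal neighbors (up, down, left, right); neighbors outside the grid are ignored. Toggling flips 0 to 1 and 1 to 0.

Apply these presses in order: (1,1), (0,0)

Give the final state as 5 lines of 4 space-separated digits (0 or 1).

After press 1 at (1,1):
0 0 0 0
1 1 1 1
1 1 1 1
0 0 0 0
1 0 0 1

After press 2 at (0,0):
1 1 0 0
0 1 1 1
1 1 1 1
0 0 0 0
1 0 0 1

Answer: 1 1 0 0
0 1 1 1
1 1 1 1
0 0 0 0
1 0 0 1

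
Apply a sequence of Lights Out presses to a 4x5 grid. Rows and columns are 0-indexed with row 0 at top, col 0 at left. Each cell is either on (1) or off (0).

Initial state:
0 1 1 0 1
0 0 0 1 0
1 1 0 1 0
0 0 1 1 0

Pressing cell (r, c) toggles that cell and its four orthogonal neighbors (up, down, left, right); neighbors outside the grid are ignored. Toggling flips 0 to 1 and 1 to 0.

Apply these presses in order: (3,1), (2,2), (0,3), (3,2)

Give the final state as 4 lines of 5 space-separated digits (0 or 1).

After press 1 at (3,1):
0 1 1 0 1
0 0 0 1 0
1 0 0 1 0
1 1 0 1 0

After press 2 at (2,2):
0 1 1 0 1
0 0 1 1 0
1 1 1 0 0
1 1 1 1 0

After press 3 at (0,3):
0 1 0 1 0
0 0 1 0 0
1 1 1 0 0
1 1 1 1 0

After press 4 at (3,2):
0 1 0 1 0
0 0 1 0 0
1 1 0 0 0
1 0 0 0 0

Answer: 0 1 0 1 0
0 0 1 0 0
1 1 0 0 0
1 0 0 0 0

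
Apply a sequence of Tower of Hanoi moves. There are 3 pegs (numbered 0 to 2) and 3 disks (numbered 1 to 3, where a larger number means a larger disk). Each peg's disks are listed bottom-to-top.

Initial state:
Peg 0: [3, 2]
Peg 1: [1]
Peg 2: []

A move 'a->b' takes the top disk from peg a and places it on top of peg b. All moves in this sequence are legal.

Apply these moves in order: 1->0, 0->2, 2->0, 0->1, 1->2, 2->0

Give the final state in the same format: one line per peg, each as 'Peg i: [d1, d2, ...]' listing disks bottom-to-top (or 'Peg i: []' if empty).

Answer: Peg 0: [3, 2, 1]
Peg 1: []
Peg 2: []

Derivation:
After move 1 (1->0):
Peg 0: [3, 2, 1]
Peg 1: []
Peg 2: []

After move 2 (0->2):
Peg 0: [3, 2]
Peg 1: []
Peg 2: [1]

After move 3 (2->0):
Peg 0: [3, 2, 1]
Peg 1: []
Peg 2: []

After move 4 (0->1):
Peg 0: [3, 2]
Peg 1: [1]
Peg 2: []

After move 5 (1->2):
Peg 0: [3, 2]
Peg 1: []
Peg 2: [1]

After move 6 (2->0):
Peg 0: [3, 2, 1]
Peg 1: []
Peg 2: []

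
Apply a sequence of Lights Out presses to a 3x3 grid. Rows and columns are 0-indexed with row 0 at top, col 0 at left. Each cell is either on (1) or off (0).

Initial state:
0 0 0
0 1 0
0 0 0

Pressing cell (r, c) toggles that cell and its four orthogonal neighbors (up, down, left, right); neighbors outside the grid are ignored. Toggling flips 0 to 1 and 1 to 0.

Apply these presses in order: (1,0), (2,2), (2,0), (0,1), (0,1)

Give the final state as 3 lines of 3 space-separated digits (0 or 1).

After press 1 at (1,0):
1 0 0
1 0 0
1 0 0

After press 2 at (2,2):
1 0 0
1 0 1
1 1 1

After press 3 at (2,0):
1 0 0
0 0 1
0 0 1

After press 4 at (0,1):
0 1 1
0 1 1
0 0 1

After press 5 at (0,1):
1 0 0
0 0 1
0 0 1

Answer: 1 0 0
0 0 1
0 0 1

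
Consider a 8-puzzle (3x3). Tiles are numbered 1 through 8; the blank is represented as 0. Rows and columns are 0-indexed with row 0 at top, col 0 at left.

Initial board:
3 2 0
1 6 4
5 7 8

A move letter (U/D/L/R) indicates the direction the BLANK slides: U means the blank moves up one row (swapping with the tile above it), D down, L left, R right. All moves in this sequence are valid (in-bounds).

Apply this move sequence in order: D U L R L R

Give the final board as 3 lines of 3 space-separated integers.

Answer: 3 2 0
1 6 4
5 7 8

Derivation:
After move 1 (D):
3 2 4
1 6 0
5 7 8

After move 2 (U):
3 2 0
1 6 4
5 7 8

After move 3 (L):
3 0 2
1 6 4
5 7 8

After move 4 (R):
3 2 0
1 6 4
5 7 8

After move 5 (L):
3 0 2
1 6 4
5 7 8

After move 6 (R):
3 2 0
1 6 4
5 7 8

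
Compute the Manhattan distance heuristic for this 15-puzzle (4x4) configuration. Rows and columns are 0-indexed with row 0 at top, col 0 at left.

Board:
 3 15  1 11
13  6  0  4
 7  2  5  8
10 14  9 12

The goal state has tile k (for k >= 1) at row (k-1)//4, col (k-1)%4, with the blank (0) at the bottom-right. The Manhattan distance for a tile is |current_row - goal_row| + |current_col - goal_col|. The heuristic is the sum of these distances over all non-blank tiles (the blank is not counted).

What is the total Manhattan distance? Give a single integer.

Answer: 29

Derivation:
Tile 3: at (0,0), goal (0,2), distance |0-0|+|0-2| = 2
Tile 15: at (0,1), goal (3,2), distance |0-3|+|1-2| = 4
Tile 1: at (0,2), goal (0,0), distance |0-0|+|2-0| = 2
Tile 11: at (0,3), goal (2,2), distance |0-2|+|3-2| = 3
Tile 13: at (1,0), goal (3,0), distance |1-3|+|0-0| = 2
Tile 6: at (1,1), goal (1,1), distance |1-1|+|1-1| = 0
Tile 4: at (1,3), goal (0,3), distance |1-0|+|3-3| = 1
Tile 7: at (2,0), goal (1,2), distance |2-1|+|0-2| = 3
Tile 2: at (2,1), goal (0,1), distance |2-0|+|1-1| = 2
Tile 5: at (2,2), goal (1,0), distance |2-1|+|2-0| = 3
Tile 8: at (2,3), goal (1,3), distance |2-1|+|3-3| = 1
Tile 10: at (3,0), goal (2,1), distance |3-2|+|0-1| = 2
Tile 14: at (3,1), goal (3,1), distance |3-3|+|1-1| = 0
Tile 9: at (3,2), goal (2,0), distance |3-2|+|2-0| = 3
Tile 12: at (3,3), goal (2,3), distance |3-2|+|3-3| = 1
Sum: 2 + 4 + 2 + 3 + 2 + 0 + 1 + 3 + 2 + 3 + 1 + 2 + 0 + 3 + 1 = 29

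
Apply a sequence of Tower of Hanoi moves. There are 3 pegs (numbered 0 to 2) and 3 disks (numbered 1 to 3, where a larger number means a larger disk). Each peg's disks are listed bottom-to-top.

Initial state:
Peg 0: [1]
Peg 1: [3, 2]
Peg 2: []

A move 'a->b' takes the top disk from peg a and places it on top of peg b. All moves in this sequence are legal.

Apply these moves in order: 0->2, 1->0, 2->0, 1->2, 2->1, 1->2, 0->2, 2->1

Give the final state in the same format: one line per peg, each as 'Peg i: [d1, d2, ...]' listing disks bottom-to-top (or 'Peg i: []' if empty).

After move 1 (0->2):
Peg 0: []
Peg 1: [3, 2]
Peg 2: [1]

After move 2 (1->0):
Peg 0: [2]
Peg 1: [3]
Peg 2: [1]

After move 3 (2->0):
Peg 0: [2, 1]
Peg 1: [3]
Peg 2: []

After move 4 (1->2):
Peg 0: [2, 1]
Peg 1: []
Peg 2: [3]

After move 5 (2->1):
Peg 0: [2, 1]
Peg 1: [3]
Peg 2: []

After move 6 (1->2):
Peg 0: [2, 1]
Peg 1: []
Peg 2: [3]

After move 7 (0->2):
Peg 0: [2]
Peg 1: []
Peg 2: [3, 1]

After move 8 (2->1):
Peg 0: [2]
Peg 1: [1]
Peg 2: [3]

Answer: Peg 0: [2]
Peg 1: [1]
Peg 2: [3]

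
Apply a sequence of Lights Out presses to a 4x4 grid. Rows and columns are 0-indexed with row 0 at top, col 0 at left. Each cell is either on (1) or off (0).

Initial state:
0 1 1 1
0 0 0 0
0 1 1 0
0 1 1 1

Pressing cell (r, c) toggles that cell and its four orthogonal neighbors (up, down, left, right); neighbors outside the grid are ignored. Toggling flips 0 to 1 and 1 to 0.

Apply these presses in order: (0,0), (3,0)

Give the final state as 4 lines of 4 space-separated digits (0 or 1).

After press 1 at (0,0):
1 0 1 1
1 0 0 0
0 1 1 0
0 1 1 1

After press 2 at (3,0):
1 0 1 1
1 0 0 0
1 1 1 0
1 0 1 1

Answer: 1 0 1 1
1 0 0 0
1 1 1 0
1 0 1 1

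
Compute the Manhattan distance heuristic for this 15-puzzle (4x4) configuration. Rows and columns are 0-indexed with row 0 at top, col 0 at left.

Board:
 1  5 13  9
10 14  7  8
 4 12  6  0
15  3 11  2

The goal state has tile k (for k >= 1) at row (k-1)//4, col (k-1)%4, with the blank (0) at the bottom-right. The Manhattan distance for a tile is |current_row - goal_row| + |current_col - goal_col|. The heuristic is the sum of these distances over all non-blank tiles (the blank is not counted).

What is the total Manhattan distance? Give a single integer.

Answer: 37

Derivation:
Tile 1: (0,0)->(0,0) = 0
Tile 5: (0,1)->(1,0) = 2
Tile 13: (0,2)->(3,0) = 5
Tile 9: (0,3)->(2,0) = 5
Tile 10: (1,0)->(2,1) = 2
Tile 14: (1,1)->(3,1) = 2
Tile 7: (1,2)->(1,2) = 0
Tile 8: (1,3)->(1,3) = 0
Tile 4: (2,0)->(0,3) = 5
Tile 12: (2,1)->(2,3) = 2
Tile 6: (2,2)->(1,1) = 2
Tile 15: (3,0)->(3,2) = 2
Tile 3: (3,1)->(0,2) = 4
Tile 11: (3,2)->(2,2) = 1
Tile 2: (3,3)->(0,1) = 5
Sum: 0 + 2 + 5 + 5 + 2 + 2 + 0 + 0 + 5 + 2 + 2 + 2 + 4 + 1 + 5 = 37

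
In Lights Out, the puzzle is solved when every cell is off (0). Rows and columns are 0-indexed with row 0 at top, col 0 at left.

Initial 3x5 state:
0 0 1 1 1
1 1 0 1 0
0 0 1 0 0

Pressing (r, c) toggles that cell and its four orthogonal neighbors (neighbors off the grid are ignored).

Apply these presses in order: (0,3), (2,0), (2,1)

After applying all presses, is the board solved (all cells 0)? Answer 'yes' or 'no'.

After press 1 at (0,3):
0 0 0 0 0
1 1 0 0 0
0 0 1 0 0

After press 2 at (2,0):
0 0 0 0 0
0 1 0 0 0
1 1 1 0 0

After press 3 at (2,1):
0 0 0 0 0
0 0 0 0 0
0 0 0 0 0

Lights still on: 0

Answer: yes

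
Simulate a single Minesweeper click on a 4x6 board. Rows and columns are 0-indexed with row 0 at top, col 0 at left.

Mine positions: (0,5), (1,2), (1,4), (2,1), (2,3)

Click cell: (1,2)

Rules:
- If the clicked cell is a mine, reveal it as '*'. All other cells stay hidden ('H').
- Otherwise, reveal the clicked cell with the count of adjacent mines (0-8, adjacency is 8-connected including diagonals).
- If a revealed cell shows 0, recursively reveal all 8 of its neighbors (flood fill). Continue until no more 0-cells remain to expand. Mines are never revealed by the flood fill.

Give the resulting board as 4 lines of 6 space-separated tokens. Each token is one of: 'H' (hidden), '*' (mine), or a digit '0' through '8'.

H H H H H H
H H * H H H
H H H H H H
H H H H H H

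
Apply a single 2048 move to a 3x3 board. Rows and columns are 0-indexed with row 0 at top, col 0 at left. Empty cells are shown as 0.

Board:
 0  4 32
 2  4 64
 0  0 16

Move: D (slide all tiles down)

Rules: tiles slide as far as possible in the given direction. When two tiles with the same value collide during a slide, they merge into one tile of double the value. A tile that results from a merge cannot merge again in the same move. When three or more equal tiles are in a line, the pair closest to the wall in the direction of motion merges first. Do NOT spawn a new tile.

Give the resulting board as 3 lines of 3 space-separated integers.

Slide down:
col 0: [0, 2, 0] -> [0, 0, 2]
col 1: [4, 4, 0] -> [0, 0, 8]
col 2: [32, 64, 16] -> [32, 64, 16]

Answer:  0  0 32
 0  0 64
 2  8 16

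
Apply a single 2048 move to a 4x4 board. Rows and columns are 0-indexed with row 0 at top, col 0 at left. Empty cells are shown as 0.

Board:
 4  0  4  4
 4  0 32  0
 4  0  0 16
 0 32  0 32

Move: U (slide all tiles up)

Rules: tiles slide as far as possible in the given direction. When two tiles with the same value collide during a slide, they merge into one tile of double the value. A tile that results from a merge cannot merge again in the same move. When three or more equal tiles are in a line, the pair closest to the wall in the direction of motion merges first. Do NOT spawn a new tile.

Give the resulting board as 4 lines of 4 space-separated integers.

Answer:  8 32  4  4
 4  0 32 16
 0  0  0 32
 0  0  0  0

Derivation:
Slide up:
col 0: [4, 4, 4, 0] -> [8, 4, 0, 0]
col 1: [0, 0, 0, 32] -> [32, 0, 0, 0]
col 2: [4, 32, 0, 0] -> [4, 32, 0, 0]
col 3: [4, 0, 16, 32] -> [4, 16, 32, 0]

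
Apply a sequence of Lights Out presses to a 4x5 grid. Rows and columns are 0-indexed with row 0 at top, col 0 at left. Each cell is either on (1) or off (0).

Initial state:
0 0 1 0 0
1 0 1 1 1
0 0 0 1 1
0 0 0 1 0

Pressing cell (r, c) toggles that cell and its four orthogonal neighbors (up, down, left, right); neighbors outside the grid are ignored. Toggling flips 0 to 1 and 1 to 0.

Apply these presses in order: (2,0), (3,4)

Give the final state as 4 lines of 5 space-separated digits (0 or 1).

After press 1 at (2,0):
0 0 1 0 0
0 0 1 1 1
1 1 0 1 1
1 0 0 1 0

After press 2 at (3,4):
0 0 1 0 0
0 0 1 1 1
1 1 0 1 0
1 0 0 0 1

Answer: 0 0 1 0 0
0 0 1 1 1
1 1 0 1 0
1 0 0 0 1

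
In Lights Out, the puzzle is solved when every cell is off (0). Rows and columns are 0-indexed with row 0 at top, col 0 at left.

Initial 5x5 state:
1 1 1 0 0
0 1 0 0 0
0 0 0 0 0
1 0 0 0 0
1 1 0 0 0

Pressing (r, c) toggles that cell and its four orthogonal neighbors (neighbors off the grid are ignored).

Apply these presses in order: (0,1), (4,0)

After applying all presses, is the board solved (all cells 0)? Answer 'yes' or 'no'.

After press 1 at (0,1):
0 0 0 0 0
0 0 0 0 0
0 0 0 0 0
1 0 0 0 0
1 1 0 0 0

After press 2 at (4,0):
0 0 0 0 0
0 0 0 0 0
0 0 0 0 0
0 0 0 0 0
0 0 0 0 0

Lights still on: 0

Answer: yes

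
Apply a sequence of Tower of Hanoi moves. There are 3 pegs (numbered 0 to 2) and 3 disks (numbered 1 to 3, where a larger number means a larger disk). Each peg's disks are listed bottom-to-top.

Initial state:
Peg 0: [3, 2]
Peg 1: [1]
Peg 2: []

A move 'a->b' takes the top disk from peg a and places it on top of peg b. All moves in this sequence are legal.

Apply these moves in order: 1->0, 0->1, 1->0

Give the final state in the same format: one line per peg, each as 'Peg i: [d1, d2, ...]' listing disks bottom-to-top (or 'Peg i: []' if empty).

After move 1 (1->0):
Peg 0: [3, 2, 1]
Peg 1: []
Peg 2: []

After move 2 (0->1):
Peg 0: [3, 2]
Peg 1: [1]
Peg 2: []

After move 3 (1->0):
Peg 0: [3, 2, 1]
Peg 1: []
Peg 2: []

Answer: Peg 0: [3, 2, 1]
Peg 1: []
Peg 2: []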